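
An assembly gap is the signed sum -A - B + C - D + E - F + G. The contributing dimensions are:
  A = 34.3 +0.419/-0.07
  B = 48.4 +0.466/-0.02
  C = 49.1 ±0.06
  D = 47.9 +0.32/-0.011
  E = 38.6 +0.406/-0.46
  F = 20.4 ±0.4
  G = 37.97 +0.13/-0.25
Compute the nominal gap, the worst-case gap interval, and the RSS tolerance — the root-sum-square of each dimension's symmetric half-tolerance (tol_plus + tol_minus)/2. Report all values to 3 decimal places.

Stack each dimension's contribution:
  -A: nom -34.300 → Σnom=-34.300; wc +0.070/-0.419 → slack +0.070/-0.419; half-tol=0.244, Σhalf²=0.059780
  -B: nom -48.400 → Σnom=-82.700; wc +0.020/-0.466 → slack +0.090/-0.885; half-tol=0.243, Σhalf²=0.118829
  +C: nom +49.100 → Σnom=-33.600; wc +0.060/-0.060 → slack +0.150/-0.945; half-tol=0.060, Σhalf²=0.122429
  -D: nom -47.900 → Σnom=-81.500; wc +0.011/-0.320 → slack +0.161/-1.265; half-tol=0.166, Σhalf²=0.149820
  +E: nom +38.600 → Σnom=-42.900; wc +0.406/-0.460 → slack +0.567/-1.725; half-tol=0.433, Σhalf²=0.337309
  -F: nom -20.400 → Σnom=-63.300; wc +0.400/-0.400 → slack +0.967/-2.125; half-tol=0.400, Σhalf²=0.497309
  +G: nom +37.970 → Σnom=-25.330; wc +0.130/-0.250 → slack +1.097/-2.375; half-tol=0.190, Σhalf²=0.533409
Nominal = -25.330. Worst-case = [-25.330 - 2.375, -25.330 + 1.097] = [-27.705, -24.233]. RSS = √0.533409 = 0.730.

nominal=-25.330 wc=[-27.705,-24.233] rss=0.730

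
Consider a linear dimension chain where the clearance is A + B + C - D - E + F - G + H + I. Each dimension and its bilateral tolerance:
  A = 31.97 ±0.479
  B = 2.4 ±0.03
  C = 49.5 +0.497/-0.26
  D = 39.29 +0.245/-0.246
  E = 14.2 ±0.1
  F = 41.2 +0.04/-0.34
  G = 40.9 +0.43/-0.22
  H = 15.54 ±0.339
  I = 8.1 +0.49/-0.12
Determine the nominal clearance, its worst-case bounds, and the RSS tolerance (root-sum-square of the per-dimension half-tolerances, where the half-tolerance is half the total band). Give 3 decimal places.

Stack each dimension's contribution:
  +A: nom +31.970 → Σnom=31.970; wc +0.479/-0.479 → slack +0.479/-0.479; half-tol=0.479, Σhalf²=0.229441
  +B: nom +2.400 → Σnom=34.370; wc +0.030/-0.030 → slack +0.509/-0.509; half-tol=0.030, Σhalf²=0.230341
  +C: nom +49.500 → Σnom=83.870; wc +0.497/-0.260 → slack +1.006/-0.769; half-tol=0.379, Σhalf²=0.373603
  -D: nom -39.290 → Σnom=44.580; wc +0.246/-0.245 → slack +1.252/-1.014; half-tol=0.245, Σhalf²=0.433874
  -E: nom -14.200 → Σnom=30.380; wc +0.100/-0.100 → slack +1.352/-1.114; half-tol=0.100, Σhalf²=0.443874
  +F: nom +41.200 → Σnom=71.580; wc +0.040/-0.340 → slack +1.392/-1.454; half-tol=0.190, Σhalf²=0.479974
  -G: nom -40.900 → Σnom=30.680; wc +0.220/-0.430 → slack +1.612/-1.884; half-tol=0.325, Σhalf²=0.585599
  +H: nom +15.540 → Σnom=46.220; wc +0.339/-0.339 → slack +1.951/-2.223; half-tol=0.339, Σhalf²=0.700520
  +I: nom +8.100 → Σnom=54.320; wc +0.490/-0.120 → slack +2.441/-2.343; half-tol=0.305, Σhalf²=0.793545
Nominal = 54.320. Worst-case = [54.320 - 2.343, 54.320 + 2.441] = [51.977, 56.761]. RSS = √0.793545 = 0.891.

nominal=54.320 wc=[51.977,56.761] rss=0.891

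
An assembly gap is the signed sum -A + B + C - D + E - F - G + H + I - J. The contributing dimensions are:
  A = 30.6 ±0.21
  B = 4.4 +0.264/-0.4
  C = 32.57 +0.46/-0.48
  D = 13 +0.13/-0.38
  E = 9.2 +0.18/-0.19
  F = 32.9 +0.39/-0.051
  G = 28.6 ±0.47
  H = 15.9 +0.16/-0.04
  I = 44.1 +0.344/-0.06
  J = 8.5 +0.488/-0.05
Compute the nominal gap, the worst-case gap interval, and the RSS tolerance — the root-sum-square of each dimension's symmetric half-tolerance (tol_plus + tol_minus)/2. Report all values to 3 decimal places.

nominal=-7.430 wc=[-10.288,-4.861] rss=0.931

Stack each dimension's contribution:
  -A: nom -30.600 → Σnom=-30.600; wc +0.210/-0.210 → slack +0.210/-0.210; half-tol=0.210, Σhalf²=0.044100
  +B: nom +4.400 → Σnom=-26.200; wc +0.264/-0.400 → slack +0.474/-0.610; half-tol=0.332, Σhalf²=0.154324
  +C: nom +32.570 → Σnom=6.370; wc +0.460/-0.480 → slack +0.934/-1.090; half-tol=0.470, Σhalf²=0.375224
  -D: nom -13.000 → Σnom=-6.630; wc +0.380/-0.130 → slack +1.314/-1.220; half-tol=0.255, Σhalf²=0.440249
  +E: nom +9.200 → Σnom=2.570; wc +0.180/-0.190 → slack +1.494/-1.410; half-tol=0.185, Σhalf²=0.474474
  -F: nom -32.900 → Σnom=-30.330; wc +0.051/-0.390 → slack +1.545/-1.800; half-tol=0.221, Σhalf²=0.523094
  -G: nom -28.600 → Σnom=-58.930; wc +0.470/-0.470 → slack +2.015/-2.270; half-tol=0.470, Σhalf²=0.743994
  +H: nom +15.900 → Σnom=-43.030; wc +0.160/-0.040 → slack +2.175/-2.310; half-tol=0.100, Σhalf²=0.753994
  +I: nom +44.100 → Σnom=1.070; wc +0.344/-0.060 → slack +2.519/-2.370; half-tol=0.202, Σhalf²=0.794798
  -J: nom -8.500 → Σnom=-7.430; wc +0.050/-0.488 → slack +2.569/-2.858; half-tol=0.269, Σhalf²=0.867159
Nominal = -7.430. Worst-case = [-7.430 - 2.858, -7.430 + 2.569] = [-10.288, -4.861]. RSS = √0.867159 = 0.931.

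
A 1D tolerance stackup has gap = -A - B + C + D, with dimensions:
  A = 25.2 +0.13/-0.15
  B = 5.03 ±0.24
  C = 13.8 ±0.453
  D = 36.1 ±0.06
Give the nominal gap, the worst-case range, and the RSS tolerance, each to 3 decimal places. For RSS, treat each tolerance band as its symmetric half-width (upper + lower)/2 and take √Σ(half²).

nominal=19.670 wc=[18.787,20.573] rss=0.535

Stack each dimension's contribution:
  -A: nom -25.200 → Σnom=-25.200; wc +0.150/-0.130 → slack +0.150/-0.130; half-tol=0.140, Σhalf²=0.019600
  -B: nom -5.030 → Σnom=-30.230; wc +0.240/-0.240 → slack +0.390/-0.370; half-tol=0.240, Σhalf²=0.077200
  +C: nom +13.800 → Σnom=-16.430; wc +0.453/-0.453 → slack +0.843/-0.823; half-tol=0.453, Σhalf²=0.282409
  +D: nom +36.100 → Σnom=19.670; wc +0.060/-0.060 → slack +0.903/-0.883; half-tol=0.060, Σhalf²=0.286009
Nominal = 19.670. Worst-case = [19.670 - 0.883, 19.670 + 0.903] = [18.787, 20.573]. RSS = √0.286009 = 0.535.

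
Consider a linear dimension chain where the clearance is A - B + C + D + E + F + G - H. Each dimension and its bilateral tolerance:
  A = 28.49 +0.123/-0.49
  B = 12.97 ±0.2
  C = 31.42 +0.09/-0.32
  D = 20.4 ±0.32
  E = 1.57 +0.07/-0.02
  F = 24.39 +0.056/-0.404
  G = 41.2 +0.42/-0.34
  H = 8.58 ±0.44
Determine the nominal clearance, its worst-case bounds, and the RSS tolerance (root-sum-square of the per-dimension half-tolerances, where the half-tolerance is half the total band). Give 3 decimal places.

nominal=125.920 wc=[123.386,127.639] rss=0.819

Stack each dimension's contribution:
  +A: nom +28.490 → Σnom=28.490; wc +0.123/-0.490 → slack +0.123/-0.490; half-tol=0.306, Σhalf²=0.093942
  -B: nom -12.970 → Σnom=15.520; wc +0.200/-0.200 → slack +0.323/-0.690; half-tol=0.200, Σhalf²=0.133942
  +C: nom +31.420 → Σnom=46.940; wc +0.090/-0.320 → slack +0.413/-1.010; half-tol=0.205, Σhalf²=0.175967
  +D: nom +20.400 → Σnom=67.340; wc +0.320/-0.320 → slack +0.733/-1.330; half-tol=0.320, Σhalf²=0.278367
  +E: nom +1.570 → Σnom=68.910; wc +0.070/-0.020 → slack +0.803/-1.350; half-tol=0.045, Σhalf²=0.280392
  +F: nom +24.390 → Σnom=93.300; wc +0.056/-0.404 → slack +0.859/-1.754; half-tol=0.230, Σhalf²=0.333292
  +G: nom +41.200 → Σnom=134.500; wc +0.420/-0.340 → slack +1.279/-2.094; half-tol=0.380, Σhalf²=0.477692
  -H: nom -8.580 → Σnom=125.920; wc +0.440/-0.440 → slack +1.719/-2.534; half-tol=0.440, Σhalf²=0.671292
Nominal = 125.920. Worst-case = [125.920 - 2.534, 125.920 + 1.719] = [123.386, 127.639]. RSS = √0.671292 = 0.819.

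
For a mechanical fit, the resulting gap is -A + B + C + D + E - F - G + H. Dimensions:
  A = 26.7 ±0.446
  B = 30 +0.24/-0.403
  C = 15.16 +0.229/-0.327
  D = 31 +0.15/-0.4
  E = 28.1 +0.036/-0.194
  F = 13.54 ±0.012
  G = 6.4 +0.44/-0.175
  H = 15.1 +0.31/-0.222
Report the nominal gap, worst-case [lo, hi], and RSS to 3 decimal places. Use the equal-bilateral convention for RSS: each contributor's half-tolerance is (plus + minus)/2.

Stack each dimension's contribution:
  -A: nom -26.700 → Σnom=-26.700; wc +0.446/-0.446 → slack +0.446/-0.446; half-tol=0.446, Σhalf²=0.198916
  +B: nom +30.000 → Σnom=3.300; wc +0.240/-0.403 → slack +0.686/-0.849; half-tol=0.322, Σhalf²=0.302278
  +C: nom +15.160 → Σnom=18.460; wc +0.229/-0.327 → slack +0.915/-1.176; half-tol=0.278, Σhalf²=0.379562
  +D: nom +31.000 → Σnom=49.460; wc +0.150/-0.400 → slack +1.065/-1.576; half-tol=0.275, Σhalf²=0.455187
  +E: nom +28.100 → Σnom=77.560; wc +0.036/-0.194 → slack +1.101/-1.770; half-tol=0.115, Σhalf²=0.468412
  -F: nom -13.540 → Σnom=64.020; wc +0.012/-0.012 → slack +1.113/-1.782; half-tol=0.012, Σhalf²=0.468556
  -G: nom -6.400 → Σnom=57.620; wc +0.175/-0.440 → slack +1.288/-2.222; half-tol=0.307, Σhalf²=0.563113
  +H: nom +15.100 → Σnom=72.720; wc +0.310/-0.222 → slack +1.598/-2.444; half-tol=0.266, Σhalf²=0.633869
Nominal = 72.720. Worst-case = [72.720 - 2.444, 72.720 + 1.598] = [70.276, 74.318]. RSS = √0.633869 = 0.796.

nominal=72.720 wc=[70.276,74.318] rss=0.796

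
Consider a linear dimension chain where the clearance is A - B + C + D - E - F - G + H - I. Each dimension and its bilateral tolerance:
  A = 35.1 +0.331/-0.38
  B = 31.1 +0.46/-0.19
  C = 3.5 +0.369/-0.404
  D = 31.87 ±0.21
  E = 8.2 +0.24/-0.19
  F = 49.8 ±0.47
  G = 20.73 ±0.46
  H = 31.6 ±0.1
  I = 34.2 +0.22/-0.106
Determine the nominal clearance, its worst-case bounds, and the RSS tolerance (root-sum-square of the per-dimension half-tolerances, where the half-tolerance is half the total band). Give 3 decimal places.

nominal=-41.960 wc=[-44.904,-39.534] rss=0.970

Stack each dimension's contribution:
  +A: nom +35.100 → Σnom=35.100; wc +0.331/-0.380 → slack +0.331/-0.380; half-tol=0.356, Σhalf²=0.126380
  -B: nom -31.100 → Σnom=4.000; wc +0.190/-0.460 → slack +0.521/-0.840; half-tol=0.325, Σhalf²=0.232005
  +C: nom +3.500 → Σnom=7.500; wc +0.369/-0.404 → slack +0.890/-1.244; half-tol=0.387, Σhalf²=0.381388
  +D: nom +31.870 → Σnom=39.370; wc +0.210/-0.210 → slack +1.100/-1.454; half-tol=0.210, Σhalf²=0.425488
  -E: nom -8.200 → Σnom=31.170; wc +0.190/-0.240 → slack +1.290/-1.694; half-tol=0.215, Σhalf²=0.471713
  -F: nom -49.800 → Σnom=-18.630; wc +0.470/-0.470 → slack +1.760/-2.164; half-tol=0.470, Σhalf²=0.692613
  -G: nom -20.730 → Σnom=-39.360; wc +0.460/-0.460 → slack +2.220/-2.624; half-tol=0.460, Σhalf²=0.904213
  +H: nom +31.600 → Σnom=-7.760; wc +0.100/-0.100 → slack +2.320/-2.724; half-tol=0.100, Σhalf²=0.914213
  -I: nom -34.200 → Σnom=-41.960; wc +0.106/-0.220 → slack +2.426/-2.944; half-tol=0.163, Σhalf²=0.940782
Nominal = -41.960. Worst-case = [-41.960 - 2.944, -41.960 + 2.426] = [-44.904, -39.534]. RSS = √0.940782 = 0.970.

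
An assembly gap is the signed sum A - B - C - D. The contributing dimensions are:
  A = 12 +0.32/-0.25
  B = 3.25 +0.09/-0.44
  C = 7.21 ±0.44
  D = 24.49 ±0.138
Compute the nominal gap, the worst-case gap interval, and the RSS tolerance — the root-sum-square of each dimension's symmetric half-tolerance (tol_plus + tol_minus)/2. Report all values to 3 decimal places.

nominal=-22.950 wc=[-23.868,-21.612] rss=0.603

Stack each dimension's contribution:
  +A: nom +12.000 → Σnom=12.000; wc +0.320/-0.250 → slack +0.320/-0.250; half-tol=0.285, Σhalf²=0.081225
  -B: nom -3.250 → Σnom=8.750; wc +0.440/-0.090 → slack +0.760/-0.340; half-tol=0.265, Σhalf²=0.151450
  -C: nom -7.210 → Σnom=1.540; wc +0.440/-0.440 → slack +1.200/-0.780; half-tol=0.440, Σhalf²=0.345050
  -D: nom -24.490 → Σnom=-22.950; wc +0.138/-0.138 → slack +1.338/-0.918; half-tol=0.138, Σhalf²=0.364094
Nominal = -22.950. Worst-case = [-22.950 - 0.918, -22.950 + 1.338] = [-23.868, -21.612]. RSS = √0.364094 = 0.603.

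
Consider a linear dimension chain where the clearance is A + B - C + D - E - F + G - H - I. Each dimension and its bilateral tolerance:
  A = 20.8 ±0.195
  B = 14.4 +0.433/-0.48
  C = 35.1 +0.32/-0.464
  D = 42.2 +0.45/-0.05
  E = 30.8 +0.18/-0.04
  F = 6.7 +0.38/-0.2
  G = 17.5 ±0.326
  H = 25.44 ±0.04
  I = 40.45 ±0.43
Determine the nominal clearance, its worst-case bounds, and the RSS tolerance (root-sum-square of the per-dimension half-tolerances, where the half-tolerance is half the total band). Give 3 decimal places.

Stack each dimension's contribution:
  +A: nom +20.800 → Σnom=20.800; wc +0.195/-0.195 → slack +0.195/-0.195; half-tol=0.195, Σhalf²=0.038025
  +B: nom +14.400 → Σnom=35.200; wc +0.433/-0.480 → slack +0.628/-0.675; half-tol=0.457, Σhalf²=0.246417
  -C: nom -35.100 → Σnom=0.100; wc +0.464/-0.320 → slack +1.092/-0.995; half-tol=0.392, Σhalf²=0.400081
  +D: nom +42.200 → Σnom=42.300; wc +0.450/-0.050 → slack +1.542/-1.045; half-tol=0.250, Σhalf²=0.462581
  -E: nom -30.800 → Σnom=11.500; wc +0.040/-0.180 → slack +1.582/-1.225; half-tol=0.110, Σhalf²=0.474681
  -F: nom -6.700 → Σnom=4.800; wc +0.200/-0.380 → slack +1.782/-1.605; half-tol=0.290, Σhalf²=0.558781
  +G: nom +17.500 → Σnom=22.300; wc +0.326/-0.326 → slack +2.108/-1.931; half-tol=0.326, Σhalf²=0.665057
  -H: nom -25.440 → Σnom=-3.140; wc +0.040/-0.040 → slack +2.148/-1.971; half-tol=0.040, Σhalf²=0.666657
  -I: nom -40.450 → Σnom=-43.590; wc +0.430/-0.430 → slack +2.578/-2.401; half-tol=0.430, Σhalf²=0.851557
Nominal = -43.590. Worst-case = [-43.590 - 2.401, -43.590 + 2.578] = [-45.991, -41.012]. RSS = √0.851557 = 0.923.

nominal=-43.590 wc=[-45.991,-41.012] rss=0.923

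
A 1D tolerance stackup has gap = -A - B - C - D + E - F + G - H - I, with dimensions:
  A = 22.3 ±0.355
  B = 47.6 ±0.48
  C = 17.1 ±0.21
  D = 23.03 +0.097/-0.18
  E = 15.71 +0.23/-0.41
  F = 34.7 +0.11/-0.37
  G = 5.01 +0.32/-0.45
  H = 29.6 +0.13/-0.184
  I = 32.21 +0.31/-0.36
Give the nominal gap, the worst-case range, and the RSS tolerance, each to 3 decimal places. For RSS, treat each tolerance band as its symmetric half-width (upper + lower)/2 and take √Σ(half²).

Stack each dimension's contribution:
  -A: nom -22.300 → Σnom=-22.300; wc +0.355/-0.355 → slack +0.355/-0.355; half-tol=0.355, Σhalf²=0.126025
  -B: nom -47.600 → Σnom=-69.900; wc +0.480/-0.480 → slack +0.835/-0.835; half-tol=0.480, Σhalf²=0.356425
  -C: nom -17.100 → Σnom=-87.000; wc +0.210/-0.210 → slack +1.045/-1.045; half-tol=0.210, Σhalf²=0.400525
  -D: nom -23.030 → Σnom=-110.030; wc +0.180/-0.097 → slack +1.225/-1.142; half-tol=0.139, Σhalf²=0.419707
  +E: nom +15.710 → Σnom=-94.320; wc +0.230/-0.410 → slack +1.455/-1.552; half-tol=0.320, Σhalf²=0.522107
  -F: nom -34.700 → Σnom=-129.020; wc +0.370/-0.110 → slack +1.825/-1.662; half-tol=0.240, Σhalf²=0.579707
  +G: nom +5.010 → Σnom=-124.010; wc +0.320/-0.450 → slack +2.145/-2.112; half-tol=0.385, Σhalf²=0.727932
  -H: nom -29.600 → Σnom=-153.610; wc +0.184/-0.130 → slack +2.329/-2.242; half-tol=0.157, Σhalf²=0.752581
  -I: nom -32.210 → Σnom=-185.820; wc +0.360/-0.310 → slack +2.689/-2.552; half-tol=0.335, Σhalf²=0.864806
Nominal = -185.820. Worst-case = [-185.820 - 2.552, -185.820 + 2.689] = [-188.372, -183.131]. RSS = √0.864806 = 0.930.

nominal=-185.820 wc=[-188.372,-183.131] rss=0.930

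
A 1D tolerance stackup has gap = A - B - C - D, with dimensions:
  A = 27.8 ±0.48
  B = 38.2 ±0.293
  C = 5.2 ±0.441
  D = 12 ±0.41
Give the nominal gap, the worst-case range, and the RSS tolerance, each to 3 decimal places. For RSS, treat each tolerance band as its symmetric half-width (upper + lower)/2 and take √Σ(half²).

Stack each dimension's contribution:
  +A: nom +27.800 → Σnom=27.800; wc +0.480/-0.480 → slack +0.480/-0.480; half-tol=0.480, Σhalf²=0.230400
  -B: nom -38.200 → Σnom=-10.400; wc +0.293/-0.293 → slack +0.773/-0.773; half-tol=0.293, Σhalf²=0.316249
  -C: nom -5.200 → Σnom=-15.600; wc +0.441/-0.441 → slack +1.214/-1.214; half-tol=0.441, Σhalf²=0.510730
  -D: nom -12.000 → Σnom=-27.600; wc +0.410/-0.410 → slack +1.624/-1.624; half-tol=0.410, Σhalf²=0.678830
Nominal = -27.600. Worst-case = [-27.600 - 1.624, -27.600 + 1.624] = [-29.224, -25.976]. RSS = √0.678830 = 0.824.

nominal=-27.600 wc=[-29.224,-25.976] rss=0.824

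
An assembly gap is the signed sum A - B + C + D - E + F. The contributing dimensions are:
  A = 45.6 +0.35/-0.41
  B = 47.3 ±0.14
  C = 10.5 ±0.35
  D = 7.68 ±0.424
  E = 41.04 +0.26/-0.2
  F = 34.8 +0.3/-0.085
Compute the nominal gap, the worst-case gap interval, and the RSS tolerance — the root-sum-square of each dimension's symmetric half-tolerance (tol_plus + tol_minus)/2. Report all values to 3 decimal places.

nominal=10.240 wc=[8.571,12.004] rss=0.746

Stack each dimension's contribution:
  +A: nom +45.600 → Σnom=45.600; wc +0.350/-0.410 → slack +0.350/-0.410; half-tol=0.380, Σhalf²=0.144400
  -B: nom -47.300 → Σnom=-1.700; wc +0.140/-0.140 → slack +0.490/-0.550; half-tol=0.140, Σhalf²=0.164000
  +C: nom +10.500 → Σnom=8.800; wc +0.350/-0.350 → slack +0.840/-0.900; half-tol=0.350, Σhalf²=0.286500
  +D: nom +7.680 → Σnom=16.480; wc +0.424/-0.424 → slack +1.264/-1.324; half-tol=0.424, Σhalf²=0.466276
  -E: nom -41.040 → Σnom=-24.560; wc +0.200/-0.260 → slack +1.464/-1.584; half-tol=0.230, Σhalf²=0.519176
  +F: nom +34.800 → Σnom=10.240; wc +0.300/-0.085 → slack +1.764/-1.669; half-tol=0.193, Σhalf²=0.556232
Nominal = 10.240. Worst-case = [10.240 - 1.669, 10.240 + 1.764] = [8.571, 12.004]. RSS = √0.556232 = 0.746.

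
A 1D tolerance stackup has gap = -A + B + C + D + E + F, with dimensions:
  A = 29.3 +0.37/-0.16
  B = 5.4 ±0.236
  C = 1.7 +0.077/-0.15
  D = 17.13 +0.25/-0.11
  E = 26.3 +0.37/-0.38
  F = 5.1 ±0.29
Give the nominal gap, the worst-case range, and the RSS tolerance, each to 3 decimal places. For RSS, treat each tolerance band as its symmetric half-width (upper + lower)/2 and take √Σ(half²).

Stack each dimension's contribution:
  -A: nom -29.300 → Σnom=-29.300; wc +0.160/-0.370 → slack +0.160/-0.370; half-tol=0.265, Σhalf²=0.070225
  +B: nom +5.400 → Σnom=-23.900; wc +0.236/-0.236 → slack +0.396/-0.606; half-tol=0.236, Σhalf²=0.125921
  +C: nom +1.700 → Σnom=-22.200; wc +0.077/-0.150 → slack +0.473/-0.756; half-tol=0.113, Σhalf²=0.138803
  +D: nom +17.130 → Σnom=-5.070; wc +0.250/-0.110 → slack +0.723/-0.866; half-tol=0.180, Σhalf²=0.171203
  +E: nom +26.300 → Σnom=21.230; wc +0.370/-0.380 → slack +1.093/-1.246; half-tol=0.375, Σhalf²=0.311828
  +F: nom +5.100 → Σnom=26.330; wc +0.290/-0.290 → slack +1.383/-1.536; half-tol=0.290, Σhalf²=0.395928
Nominal = 26.330. Worst-case = [26.330 - 1.536, 26.330 + 1.383] = [24.794, 27.713]. RSS = √0.395928 = 0.629.

nominal=26.330 wc=[24.794,27.713] rss=0.629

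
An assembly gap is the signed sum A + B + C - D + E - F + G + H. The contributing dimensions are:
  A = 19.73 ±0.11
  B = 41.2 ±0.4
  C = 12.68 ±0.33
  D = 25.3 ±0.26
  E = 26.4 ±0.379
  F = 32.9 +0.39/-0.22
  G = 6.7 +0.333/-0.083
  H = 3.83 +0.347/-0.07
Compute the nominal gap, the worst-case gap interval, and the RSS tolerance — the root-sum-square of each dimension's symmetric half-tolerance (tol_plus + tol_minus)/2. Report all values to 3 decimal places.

nominal=52.340 wc=[50.318,54.719] rss=0.820

Stack each dimension's contribution:
  +A: nom +19.730 → Σnom=19.730; wc +0.110/-0.110 → slack +0.110/-0.110; half-tol=0.110, Σhalf²=0.012100
  +B: nom +41.200 → Σnom=60.930; wc +0.400/-0.400 → slack +0.510/-0.510; half-tol=0.400, Σhalf²=0.172100
  +C: nom +12.680 → Σnom=73.610; wc +0.330/-0.330 → slack +0.840/-0.840; half-tol=0.330, Σhalf²=0.281000
  -D: nom -25.300 → Σnom=48.310; wc +0.260/-0.260 → slack +1.100/-1.100; half-tol=0.260, Σhalf²=0.348600
  +E: nom +26.400 → Σnom=74.710; wc +0.379/-0.379 → slack +1.479/-1.479; half-tol=0.379, Σhalf²=0.492241
  -F: nom -32.900 → Σnom=41.810; wc +0.220/-0.390 → slack +1.699/-1.869; half-tol=0.305, Σhalf²=0.585266
  +G: nom +6.700 → Σnom=48.510; wc +0.333/-0.083 → slack +2.032/-1.952; half-tol=0.208, Σhalf²=0.628530
  +H: nom +3.830 → Σnom=52.340; wc +0.347/-0.070 → slack +2.379/-2.022; half-tol=0.208, Σhalf²=0.672002
Nominal = 52.340. Worst-case = [52.340 - 2.022, 52.340 + 2.379] = [50.318, 54.719]. RSS = √0.672002 = 0.820.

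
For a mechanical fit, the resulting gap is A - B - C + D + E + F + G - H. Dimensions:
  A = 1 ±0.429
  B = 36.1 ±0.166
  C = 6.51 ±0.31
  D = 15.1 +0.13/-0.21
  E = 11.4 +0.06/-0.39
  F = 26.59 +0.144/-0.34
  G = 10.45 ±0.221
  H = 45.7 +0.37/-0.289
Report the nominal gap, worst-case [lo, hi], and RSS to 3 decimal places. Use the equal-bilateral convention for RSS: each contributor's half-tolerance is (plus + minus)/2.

Stack each dimension's contribution:
  +A: nom +1.000 → Σnom=1.000; wc +0.429/-0.429 → slack +0.429/-0.429; half-tol=0.429, Σhalf²=0.184041
  -B: nom -36.100 → Σnom=-35.100; wc +0.166/-0.166 → slack +0.595/-0.595; half-tol=0.166, Σhalf²=0.211597
  -C: nom -6.510 → Σnom=-41.610; wc +0.310/-0.310 → slack +0.905/-0.905; half-tol=0.310, Σhalf²=0.307697
  +D: nom +15.100 → Σnom=-26.510; wc +0.130/-0.210 → slack +1.035/-1.115; half-tol=0.170, Σhalf²=0.336597
  +E: nom +11.400 → Σnom=-15.110; wc +0.060/-0.390 → slack +1.095/-1.505; half-tol=0.225, Σhalf²=0.387222
  +F: nom +26.590 → Σnom=11.480; wc +0.144/-0.340 → slack +1.239/-1.845; half-tol=0.242, Σhalf²=0.445786
  +G: nom +10.450 → Σnom=21.930; wc +0.221/-0.221 → slack +1.460/-2.066; half-tol=0.221, Σhalf²=0.494627
  -H: nom -45.700 → Σnom=-23.770; wc +0.289/-0.370 → slack +1.749/-2.436; half-tol=0.330, Σhalf²=0.603197
Nominal = -23.770. Worst-case = [-23.770 - 2.436, -23.770 + 1.749] = [-26.206, -22.021]. RSS = √0.603197 = 0.777.

nominal=-23.770 wc=[-26.206,-22.021] rss=0.777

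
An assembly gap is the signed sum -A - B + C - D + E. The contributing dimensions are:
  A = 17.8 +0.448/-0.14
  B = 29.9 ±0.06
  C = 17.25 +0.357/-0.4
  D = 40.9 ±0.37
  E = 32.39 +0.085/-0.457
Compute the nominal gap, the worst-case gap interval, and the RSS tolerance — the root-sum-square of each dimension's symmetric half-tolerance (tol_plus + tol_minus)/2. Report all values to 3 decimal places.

nominal=-38.960 wc=[-40.695,-37.948] rss=0.666

Stack each dimension's contribution:
  -A: nom -17.800 → Σnom=-17.800; wc +0.140/-0.448 → slack +0.140/-0.448; half-tol=0.294, Σhalf²=0.086436
  -B: nom -29.900 → Σnom=-47.700; wc +0.060/-0.060 → slack +0.200/-0.508; half-tol=0.060, Σhalf²=0.090036
  +C: nom +17.250 → Σnom=-30.450; wc +0.357/-0.400 → slack +0.557/-0.908; half-tol=0.379, Σhalf²=0.233298
  -D: nom -40.900 → Σnom=-71.350; wc +0.370/-0.370 → slack +0.927/-1.278; half-tol=0.370, Σhalf²=0.370198
  +E: nom +32.390 → Σnom=-38.960; wc +0.085/-0.457 → slack +1.012/-1.735; half-tol=0.271, Σhalf²=0.443639
Nominal = -38.960. Worst-case = [-38.960 - 1.735, -38.960 + 1.012] = [-40.695, -37.948]. RSS = √0.443639 = 0.666.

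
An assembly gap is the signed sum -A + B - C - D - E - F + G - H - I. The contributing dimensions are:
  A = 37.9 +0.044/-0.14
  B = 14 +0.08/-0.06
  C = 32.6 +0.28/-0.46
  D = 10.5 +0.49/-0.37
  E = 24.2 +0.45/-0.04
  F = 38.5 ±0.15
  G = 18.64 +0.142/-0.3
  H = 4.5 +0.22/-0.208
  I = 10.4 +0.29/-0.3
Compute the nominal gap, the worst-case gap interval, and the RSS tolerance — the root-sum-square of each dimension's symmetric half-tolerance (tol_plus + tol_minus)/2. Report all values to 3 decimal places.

Stack each dimension's contribution:
  -A: nom -37.900 → Σnom=-37.900; wc +0.140/-0.044 → slack +0.140/-0.044; half-tol=0.092, Σhalf²=0.008464
  +B: nom +14.000 → Σnom=-23.900; wc +0.080/-0.060 → slack +0.220/-0.104; half-tol=0.070, Σhalf²=0.013364
  -C: nom -32.600 → Σnom=-56.500; wc +0.460/-0.280 → slack +0.680/-0.384; half-tol=0.370, Σhalf²=0.150264
  -D: nom -10.500 → Σnom=-67.000; wc +0.370/-0.490 → slack +1.050/-0.874; half-tol=0.430, Σhalf²=0.335164
  -E: nom -24.200 → Σnom=-91.200; wc +0.040/-0.450 → slack +1.090/-1.324; half-tol=0.245, Σhalf²=0.395189
  -F: nom -38.500 → Σnom=-129.700; wc +0.150/-0.150 → slack +1.240/-1.474; half-tol=0.150, Σhalf²=0.417689
  +G: nom +18.640 → Σnom=-111.060; wc +0.142/-0.300 → slack +1.382/-1.774; half-tol=0.221, Σhalf²=0.466530
  -H: nom -4.500 → Σnom=-115.560; wc +0.208/-0.220 → slack +1.590/-1.994; half-tol=0.214, Σhalf²=0.512326
  -I: nom -10.400 → Σnom=-125.960; wc +0.300/-0.290 → slack +1.890/-2.284; half-tol=0.295, Σhalf²=0.599351
Nominal = -125.960. Worst-case = [-125.960 - 2.284, -125.960 + 1.890] = [-128.244, -124.070]. RSS = √0.599351 = 0.774.

nominal=-125.960 wc=[-128.244,-124.070] rss=0.774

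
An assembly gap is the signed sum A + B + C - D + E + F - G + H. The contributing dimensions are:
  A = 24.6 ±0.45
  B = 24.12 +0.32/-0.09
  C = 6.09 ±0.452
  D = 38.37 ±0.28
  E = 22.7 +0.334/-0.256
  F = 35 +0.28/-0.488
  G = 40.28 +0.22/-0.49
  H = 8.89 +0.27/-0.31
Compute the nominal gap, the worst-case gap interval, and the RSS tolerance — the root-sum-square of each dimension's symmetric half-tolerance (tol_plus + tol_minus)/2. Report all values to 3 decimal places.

Stack each dimension's contribution:
  +A: nom +24.600 → Σnom=24.600; wc +0.450/-0.450 → slack +0.450/-0.450; half-tol=0.450, Σhalf²=0.202500
  +B: nom +24.120 → Σnom=48.720; wc +0.320/-0.090 → slack +0.770/-0.540; half-tol=0.205, Σhalf²=0.244525
  +C: nom +6.090 → Σnom=54.810; wc +0.452/-0.452 → slack +1.222/-0.992; half-tol=0.452, Σhalf²=0.448829
  -D: nom -38.370 → Σnom=16.440; wc +0.280/-0.280 → slack +1.502/-1.272; half-tol=0.280, Σhalf²=0.527229
  +E: nom +22.700 → Σnom=39.140; wc +0.334/-0.256 → slack +1.836/-1.528; half-tol=0.295, Σhalf²=0.614254
  +F: nom +35.000 → Σnom=74.140; wc +0.280/-0.488 → slack +2.116/-2.016; half-tol=0.384, Σhalf²=0.761710
  -G: nom -40.280 → Σnom=33.860; wc +0.490/-0.220 → slack +2.606/-2.236; half-tol=0.355, Σhalf²=0.887735
  +H: nom +8.890 → Σnom=42.750; wc +0.270/-0.310 → slack +2.876/-2.546; half-tol=0.290, Σhalf²=0.971835
Nominal = 42.750. Worst-case = [42.750 - 2.546, 42.750 + 2.876] = [40.204, 45.626]. RSS = √0.971835 = 0.986.

nominal=42.750 wc=[40.204,45.626] rss=0.986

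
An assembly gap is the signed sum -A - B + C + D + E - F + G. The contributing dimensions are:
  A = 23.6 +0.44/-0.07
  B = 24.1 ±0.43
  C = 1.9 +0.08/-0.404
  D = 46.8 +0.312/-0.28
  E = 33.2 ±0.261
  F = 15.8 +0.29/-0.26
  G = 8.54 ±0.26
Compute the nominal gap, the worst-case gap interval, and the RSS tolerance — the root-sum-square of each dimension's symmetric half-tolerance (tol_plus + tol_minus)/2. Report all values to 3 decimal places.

Stack each dimension's contribution:
  -A: nom -23.600 → Σnom=-23.600; wc +0.070/-0.440 → slack +0.070/-0.440; half-tol=0.255, Σhalf²=0.065025
  -B: nom -24.100 → Σnom=-47.700; wc +0.430/-0.430 → slack +0.500/-0.870; half-tol=0.430, Σhalf²=0.249925
  +C: nom +1.900 → Σnom=-45.800; wc +0.080/-0.404 → slack +0.580/-1.274; half-tol=0.242, Σhalf²=0.308489
  +D: nom +46.800 → Σnom=1.000; wc +0.312/-0.280 → slack +0.892/-1.554; half-tol=0.296, Σhalf²=0.396105
  +E: nom +33.200 → Σnom=34.200; wc +0.261/-0.261 → slack +1.153/-1.815; half-tol=0.261, Σhalf²=0.464226
  -F: nom -15.800 → Σnom=18.400; wc +0.260/-0.290 → slack +1.413/-2.105; half-tol=0.275, Σhalf²=0.539851
  +G: nom +8.540 → Σnom=26.940; wc +0.260/-0.260 → slack +1.673/-2.365; half-tol=0.260, Σhalf²=0.607451
Nominal = 26.940. Worst-case = [26.940 - 2.365, 26.940 + 1.673] = [24.575, 28.613]. RSS = √0.607451 = 0.779.

nominal=26.940 wc=[24.575,28.613] rss=0.779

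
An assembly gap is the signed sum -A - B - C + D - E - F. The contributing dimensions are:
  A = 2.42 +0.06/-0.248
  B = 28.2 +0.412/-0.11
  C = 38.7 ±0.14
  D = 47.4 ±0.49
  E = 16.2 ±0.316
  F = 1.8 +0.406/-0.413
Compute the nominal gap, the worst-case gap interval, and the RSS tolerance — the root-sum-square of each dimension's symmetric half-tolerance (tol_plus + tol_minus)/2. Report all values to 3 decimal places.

nominal=-39.920 wc=[-41.744,-38.203] rss=0.787

Stack each dimension's contribution:
  -A: nom -2.420 → Σnom=-2.420; wc +0.248/-0.060 → slack +0.248/-0.060; half-tol=0.154, Σhalf²=0.023716
  -B: nom -28.200 → Σnom=-30.620; wc +0.110/-0.412 → slack +0.358/-0.472; half-tol=0.261, Σhalf²=0.091837
  -C: nom -38.700 → Σnom=-69.320; wc +0.140/-0.140 → slack +0.498/-0.612; half-tol=0.140, Σhalf²=0.111437
  +D: nom +47.400 → Σnom=-21.920; wc +0.490/-0.490 → slack +0.988/-1.102; half-tol=0.490, Σhalf²=0.351537
  -E: nom -16.200 → Σnom=-38.120; wc +0.316/-0.316 → slack +1.304/-1.418; half-tol=0.316, Σhalf²=0.451393
  -F: nom -1.800 → Σnom=-39.920; wc +0.413/-0.406 → slack +1.717/-1.824; half-tol=0.409, Σhalf²=0.619083
Nominal = -39.920. Worst-case = [-39.920 - 1.824, -39.920 + 1.717] = [-41.744, -38.203]. RSS = √0.619083 = 0.787.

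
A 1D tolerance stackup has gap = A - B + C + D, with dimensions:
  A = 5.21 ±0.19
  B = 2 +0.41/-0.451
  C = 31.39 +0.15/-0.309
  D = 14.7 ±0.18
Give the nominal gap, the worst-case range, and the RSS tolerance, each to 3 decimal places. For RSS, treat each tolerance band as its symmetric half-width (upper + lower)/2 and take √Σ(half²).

Stack each dimension's contribution:
  +A: nom +5.210 → Σnom=5.210; wc +0.190/-0.190 → slack +0.190/-0.190; half-tol=0.190, Σhalf²=0.036100
  -B: nom -2.000 → Σnom=3.210; wc +0.451/-0.410 → slack +0.641/-0.600; half-tol=0.430, Σhalf²=0.221430
  +C: nom +31.390 → Σnom=34.600; wc +0.150/-0.309 → slack +0.791/-0.909; half-tol=0.229, Σhalf²=0.274100
  +D: nom +14.700 → Σnom=49.300; wc +0.180/-0.180 → slack +0.971/-1.089; half-tol=0.180, Σhalf²=0.306500
Nominal = 49.300. Worst-case = [49.300 - 1.089, 49.300 + 0.971] = [48.211, 50.271]. RSS = √0.306500 = 0.554.

nominal=49.300 wc=[48.211,50.271] rss=0.554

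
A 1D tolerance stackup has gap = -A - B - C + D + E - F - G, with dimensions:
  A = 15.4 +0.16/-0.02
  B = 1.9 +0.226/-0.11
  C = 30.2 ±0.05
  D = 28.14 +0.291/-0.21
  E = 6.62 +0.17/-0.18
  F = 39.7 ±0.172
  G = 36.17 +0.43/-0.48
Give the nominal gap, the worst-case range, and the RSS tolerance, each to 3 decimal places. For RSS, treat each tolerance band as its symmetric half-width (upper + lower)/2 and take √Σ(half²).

Stack each dimension's contribution:
  -A: nom -15.400 → Σnom=-15.400; wc +0.020/-0.160 → slack +0.020/-0.160; half-tol=0.090, Σhalf²=0.008100
  -B: nom -1.900 → Σnom=-17.300; wc +0.110/-0.226 → slack +0.130/-0.386; half-tol=0.168, Σhalf²=0.036324
  -C: nom -30.200 → Σnom=-47.500; wc +0.050/-0.050 → slack +0.180/-0.436; half-tol=0.050, Σhalf²=0.038824
  +D: nom +28.140 → Σnom=-19.360; wc +0.291/-0.210 → slack +0.471/-0.646; half-tol=0.251, Σhalf²=0.101574
  +E: nom +6.620 → Σnom=-12.740; wc +0.170/-0.180 → slack +0.641/-0.826; half-tol=0.175, Σhalf²=0.132199
  -F: nom -39.700 → Σnom=-52.440; wc +0.172/-0.172 → slack +0.813/-0.998; half-tol=0.172, Σhalf²=0.161783
  -G: nom -36.170 → Σnom=-88.610; wc +0.480/-0.430 → slack +1.293/-1.428; half-tol=0.455, Σhalf²=0.368808
Nominal = -88.610. Worst-case = [-88.610 - 1.428, -88.610 + 1.293] = [-90.038, -87.317]. RSS = √0.368808 = 0.607.

nominal=-88.610 wc=[-90.038,-87.317] rss=0.607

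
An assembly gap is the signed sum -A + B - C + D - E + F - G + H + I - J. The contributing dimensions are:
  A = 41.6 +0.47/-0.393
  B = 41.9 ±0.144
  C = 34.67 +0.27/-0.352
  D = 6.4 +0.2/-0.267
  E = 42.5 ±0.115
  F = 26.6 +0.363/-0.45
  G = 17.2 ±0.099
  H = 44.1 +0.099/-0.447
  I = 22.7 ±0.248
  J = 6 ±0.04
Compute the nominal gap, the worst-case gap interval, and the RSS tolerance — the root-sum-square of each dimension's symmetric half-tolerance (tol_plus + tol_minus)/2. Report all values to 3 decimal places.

nominal=-0.270 wc=[-2.820,1.783] rss=0.827

Stack each dimension's contribution:
  -A: nom -41.600 → Σnom=-41.600; wc +0.393/-0.470 → slack +0.393/-0.470; half-tol=0.431, Σhalf²=0.186192
  +B: nom +41.900 → Σnom=0.300; wc +0.144/-0.144 → slack +0.537/-0.614; half-tol=0.144, Σhalf²=0.206928
  -C: nom -34.670 → Σnom=-34.370; wc +0.352/-0.270 → slack +0.889/-0.884; half-tol=0.311, Σhalf²=0.303649
  +D: nom +6.400 → Σnom=-27.970; wc +0.200/-0.267 → slack +1.089/-1.151; half-tol=0.234, Σhalf²=0.358171
  -E: nom -42.500 → Σnom=-70.470; wc +0.115/-0.115 → slack +1.204/-1.266; half-tol=0.115, Σhalf²=0.371396
  +F: nom +26.600 → Σnom=-43.870; wc +0.363/-0.450 → slack +1.567/-1.716; half-tol=0.406, Σhalf²=0.536639
  -G: nom -17.200 → Σnom=-61.070; wc +0.099/-0.099 → slack +1.666/-1.815; half-tol=0.099, Σhalf²=0.546440
  +H: nom +44.100 → Σnom=-16.970; wc +0.099/-0.447 → slack +1.765/-2.262; half-tol=0.273, Σhalf²=0.620969
  +I: nom +22.700 → Σnom=5.730; wc +0.248/-0.248 → slack +2.013/-2.510; half-tol=0.248, Σhalf²=0.682473
  -J: nom -6.000 → Σnom=-0.270; wc +0.040/-0.040 → slack +2.053/-2.550; half-tol=0.040, Σhalf²=0.684073
Nominal = -0.270. Worst-case = [-0.270 - 2.550, -0.270 + 2.053] = [-2.820, 1.783]. RSS = √0.684073 = 0.827.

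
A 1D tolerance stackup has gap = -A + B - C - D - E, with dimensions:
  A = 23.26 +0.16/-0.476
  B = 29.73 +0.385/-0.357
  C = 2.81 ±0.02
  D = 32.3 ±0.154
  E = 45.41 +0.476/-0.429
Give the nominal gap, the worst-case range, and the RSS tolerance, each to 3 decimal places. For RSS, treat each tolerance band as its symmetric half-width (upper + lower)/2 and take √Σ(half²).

Stack each dimension's contribution:
  -A: nom -23.260 → Σnom=-23.260; wc +0.476/-0.160 → slack +0.476/-0.160; half-tol=0.318, Σhalf²=0.101124
  +B: nom +29.730 → Σnom=6.470; wc +0.385/-0.357 → slack +0.861/-0.517; half-tol=0.371, Σhalf²=0.238765
  -C: nom -2.810 → Σnom=3.660; wc +0.020/-0.020 → slack +0.881/-0.537; half-tol=0.020, Σhalf²=0.239165
  -D: nom -32.300 → Σnom=-28.640; wc +0.154/-0.154 → slack +1.035/-0.691; half-tol=0.154, Σhalf²=0.262881
  -E: nom -45.410 → Σnom=-74.050; wc +0.429/-0.476 → slack +1.464/-1.167; half-tol=0.453, Σhalf²=0.467637
Nominal = -74.050. Worst-case = [-74.050 - 1.167, -74.050 + 1.464] = [-75.217, -72.586]. RSS = √0.467637 = 0.684.

nominal=-74.050 wc=[-75.217,-72.586] rss=0.684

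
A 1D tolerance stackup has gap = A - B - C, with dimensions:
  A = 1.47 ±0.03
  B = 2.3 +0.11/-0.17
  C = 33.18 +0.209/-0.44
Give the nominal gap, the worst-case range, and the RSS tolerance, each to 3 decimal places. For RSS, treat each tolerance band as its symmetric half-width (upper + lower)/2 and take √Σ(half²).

Stack each dimension's contribution:
  +A: nom +1.470 → Σnom=1.470; wc +0.030/-0.030 → slack +0.030/-0.030; half-tol=0.030, Σhalf²=0.000900
  -B: nom -2.300 → Σnom=-0.830; wc +0.170/-0.110 → slack +0.200/-0.140; half-tol=0.140, Σhalf²=0.020500
  -C: nom -33.180 → Σnom=-34.010; wc +0.440/-0.209 → slack +0.640/-0.349; half-tol=0.325, Σhalf²=0.125800
Nominal = -34.010. Worst-case = [-34.010 - 0.349, -34.010 + 0.640] = [-34.359, -33.370]. RSS = √0.125800 = 0.355.

nominal=-34.010 wc=[-34.359,-33.370] rss=0.355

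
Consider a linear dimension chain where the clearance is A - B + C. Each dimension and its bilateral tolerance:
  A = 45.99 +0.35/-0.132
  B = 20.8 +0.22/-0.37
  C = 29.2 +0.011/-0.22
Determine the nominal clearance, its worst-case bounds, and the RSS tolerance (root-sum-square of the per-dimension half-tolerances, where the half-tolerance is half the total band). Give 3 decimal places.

nominal=54.390 wc=[53.818,55.121] rss=0.398

Stack each dimension's contribution:
  +A: nom +45.990 → Σnom=45.990; wc +0.350/-0.132 → slack +0.350/-0.132; half-tol=0.241, Σhalf²=0.058081
  -B: nom -20.800 → Σnom=25.190; wc +0.370/-0.220 → slack +0.720/-0.352; half-tol=0.295, Σhalf²=0.145106
  +C: nom +29.200 → Σnom=54.390; wc +0.011/-0.220 → slack +0.731/-0.572; half-tol=0.116, Σhalf²=0.158446
Nominal = 54.390. Worst-case = [54.390 - 0.572, 54.390 + 0.731] = [53.818, 55.121]. RSS = √0.158446 = 0.398.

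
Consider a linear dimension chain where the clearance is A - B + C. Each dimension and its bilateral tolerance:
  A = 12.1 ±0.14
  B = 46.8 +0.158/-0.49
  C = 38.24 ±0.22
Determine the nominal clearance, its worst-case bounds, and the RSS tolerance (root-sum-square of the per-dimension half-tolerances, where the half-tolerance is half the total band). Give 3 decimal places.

nominal=3.540 wc=[3.022,4.390] rss=0.416

Stack each dimension's contribution:
  +A: nom +12.100 → Σnom=12.100; wc +0.140/-0.140 → slack +0.140/-0.140; half-tol=0.140, Σhalf²=0.019600
  -B: nom -46.800 → Σnom=-34.700; wc +0.490/-0.158 → slack +0.630/-0.298; half-tol=0.324, Σhalf²=0.124576
  +C: nom +38.240 → Σnom=3.540; wc +0.220/-0.220 → slack +0.850/-0.518; half-tol=0.220, Σhalf²=0.172976
Nominal = 3.540. Worst-case = [3.540 - 0.518, 3.540 + 0.850] = [3.022, 4.390]. RSS = √0.172976 = 0.416.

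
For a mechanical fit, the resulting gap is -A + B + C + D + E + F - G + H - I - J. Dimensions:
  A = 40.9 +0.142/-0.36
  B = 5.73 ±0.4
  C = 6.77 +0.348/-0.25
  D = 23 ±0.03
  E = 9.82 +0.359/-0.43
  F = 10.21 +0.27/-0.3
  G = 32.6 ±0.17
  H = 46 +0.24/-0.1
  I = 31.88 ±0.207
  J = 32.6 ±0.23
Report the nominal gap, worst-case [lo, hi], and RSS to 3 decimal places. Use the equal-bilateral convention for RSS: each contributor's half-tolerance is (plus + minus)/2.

nominal=-36.450 wc=[-38.709,-33.836] rss=0.839

Stack each dimension's contribution:
  -A: nom -40.900 → Σnom=-40.900; wc +0.360/-0.142 → slack +0.360/-0.142; half-tol=0.251, Σhalf²=0.063001
  +B: nom +5.730 → Σnom=-35.170; wc +0.400/-0.400 → slack +0.760/-0.542; half-tol=0.400, Σhalf²=0.223001
  +C: nom +6.770 → Σnom=-28.400; wc +0.348/-0.250 → slack +1.108/-0.792; half-tol=0.299, Σhalf²=0.312402
  +D: nom +23.000 → Σnom=-5.400; wc +0.030/-0.030 → slack +1.138/-0.822; half-tol=0.030, Σhalf²=0.313302
  +E: nom +9.820 → Σnom=4.420; wc +0.359/-0.430 → slack +1.497/-1.252; half-tol=0.394, Σhalf²=0.468932
  +F: nom +10.210 → Σnom=14.630; wc +0.270/-0.300 → slack +1.767/-1.552; half-tol=0.285, Σhalf²=0.550157
  -G: nom -32.600 → Σnom=-17.970; wc +0.170/-0.170 → slack +1.937/-1.722; half-tol=0.170, Σhalf²=0.579057
  +H: nom +46.000 → Σnom=28.030; wc +0.240/-0.100 → slack +2.177/-1.822; half-tol=0.170, Σhalf²=0.607957
  -I: nom -31.880 → Σnom=-3.850; wc +0.207/-0.207 → slack +2.384/-2.029; half-tol=0.207, Σhalf²=0.650806
  -J: nom -32.600 → Σnom=-36.450; wc +0.230/-0.230 → slack +2.614/-2.259; half-tol=0.230, Σhalf²=0.703706
Nominal = -36.450. Worst-case = [-36.450 - 2.259, -36.450 + 2.614] = [-38.709, -33.836]. RSS = √0.703706 = 0.839.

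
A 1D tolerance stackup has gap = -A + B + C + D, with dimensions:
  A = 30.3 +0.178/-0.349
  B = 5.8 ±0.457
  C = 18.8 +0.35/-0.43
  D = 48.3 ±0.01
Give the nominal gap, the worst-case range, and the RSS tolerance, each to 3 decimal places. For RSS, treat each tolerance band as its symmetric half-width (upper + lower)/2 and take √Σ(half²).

Stack each dimension's contribution:
  -A: nom -30.300 → Σnom=-30.300; wc +0.349/-0.178 → slack +0.349/-0.178; half-tol=0.263, Σhalf²=0.069432
  +B: nom +5.800 → Σnom=-24.500; wc +0.457/-0.457 → slack +0.806/-0.635; half-tol=0.457, Σhalf²=0.278281
  +C: nom +18.800 → Σnom=-5.700; wc +0.350/-0.430 → slack +1.156/-1.065; half-tol=0.390, Σhalf²=0.430381
  +D: nom +48.300 → Σnom=42.600; wc +0.010/-0.010 → slack +1.166/-1.075; half-tol=0.010, Σhalf²=0.430481
Nominal = 42.600. Worst-case = [42.600 - 1.075, 42.600 + 1.166] = [41.525, 43.766]. RSS = √0.430481 = 0.656.

nominal=42.600 wc=[41.525,43.766] rss=0.656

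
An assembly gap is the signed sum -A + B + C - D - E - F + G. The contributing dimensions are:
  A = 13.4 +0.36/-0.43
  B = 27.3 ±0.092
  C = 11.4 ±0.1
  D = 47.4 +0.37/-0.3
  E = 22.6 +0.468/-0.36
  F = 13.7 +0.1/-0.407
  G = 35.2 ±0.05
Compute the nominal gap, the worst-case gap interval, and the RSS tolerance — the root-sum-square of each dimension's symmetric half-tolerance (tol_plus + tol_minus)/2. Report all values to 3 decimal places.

Stack each dimension's contribution:
  -A: nom -13.400 → Σnom=-13.400; wc +0.430/-0.360 → slack +0.430/-0.360; half-tol=0.395, Σhalf²=0.156025
  +B: nom +27.300 → Σnom=13.900; wc +0.092/-0.092 → slack +0.522/-0.452; half-tol=0.092, Σhalf²=0.164489
  +C: nom +11.400 → Σnom=25.300; wc +0.100/-0.100 → slack +0.622/-0.552; half-tol=0.100, Σhalf²=0.174489
  -D: nom -47.400 → Σnom=-22.100; wc +0.300/-0.370 → slack +0.922/-0.922; half-tol=0.335, Σhalf²=0.286714
  -E: nom -22.600 → Σnom=-44.700; wc +0.360/-0.468 → slack +1.282/-1.390; half-tol=0.414, Σhalf²=0.458110
  -F: nom -13.700 → Σnom=-58.400; wc +0.407/-0.100 → slack +1.689/-1.490; half-tol=0.254, Σhalf²=0.522372
  +G: nom +35.200 → Σnom=-23.200; wc +0.050/-0.050 → slack +1.739/-1.540; half-tol=0.050, Σhalf²=0.524872
Nominal = -23.200. Worst-case = [-23.200 - 1.540, -23.200 + 1.739] = [-24.740, -21.461]. RSS = √0.524872 = 0.724.

nominal=-23.200 wc=[-24.740,-21.461] rss=0.724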